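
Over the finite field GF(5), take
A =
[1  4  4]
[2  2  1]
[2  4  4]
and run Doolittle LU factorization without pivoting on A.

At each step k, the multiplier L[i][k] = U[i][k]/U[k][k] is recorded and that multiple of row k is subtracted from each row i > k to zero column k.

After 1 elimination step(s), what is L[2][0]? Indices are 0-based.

L[2][0] = 2

Step 1: pivot at (0,0) is 1.
  row1 ← row1 − (2)·row0  ⇒  L[1][0]=2, U row1=(0, 4, 3)
  row2 ← row2 − (2)·row0  ⇒  L[2][0]=2, U row2=(0, 1, 1)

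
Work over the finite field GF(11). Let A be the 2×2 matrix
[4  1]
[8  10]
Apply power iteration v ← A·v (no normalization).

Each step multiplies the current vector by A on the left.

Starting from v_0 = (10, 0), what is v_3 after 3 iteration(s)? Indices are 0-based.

v_0 = (10, 0).
v_1 = A·v_0 = (7, 3).
v_2 = A·v_1 = (9, 9).
v_3 = A·v_2 = (1, 8).

v_3 = (1, 8)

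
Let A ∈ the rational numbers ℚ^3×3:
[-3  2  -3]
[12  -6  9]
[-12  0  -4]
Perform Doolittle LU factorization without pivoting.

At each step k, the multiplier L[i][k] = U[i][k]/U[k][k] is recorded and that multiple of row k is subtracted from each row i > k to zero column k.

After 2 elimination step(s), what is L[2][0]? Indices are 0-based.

L[2][0] = 4

k=0: U[0][0]=-3
  eliminate (1,0): mult=-4, new row 1: (0, 2, -3); set L[1][0]=-4
  eliminate (2,0): mult=4, new row 2: (0, -8, 8); set L[2][0]=4
k=1: U[1][1]=2
  eliminate (2,1): mult=-4, new row 2: (0, 0, -4); set L[2][1]=-4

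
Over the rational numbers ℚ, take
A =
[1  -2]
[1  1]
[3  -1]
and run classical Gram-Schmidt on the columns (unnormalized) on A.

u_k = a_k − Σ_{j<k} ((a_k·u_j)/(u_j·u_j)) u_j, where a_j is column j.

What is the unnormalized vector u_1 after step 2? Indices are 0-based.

u_1 = (-18/11, 15/11, 1/11)

Step 1: u_0 = a_0 = (1, 1, 3).
Step 2: u_1 = a_1 − (-4/11)·u_0 = (-18/11, 15/11, 1/11).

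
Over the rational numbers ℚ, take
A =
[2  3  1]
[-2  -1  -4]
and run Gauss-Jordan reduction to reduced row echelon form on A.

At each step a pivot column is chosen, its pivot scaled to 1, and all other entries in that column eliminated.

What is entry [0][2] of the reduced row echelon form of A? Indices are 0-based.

M[0][2] = 11/4

[1] R0 /= 2  ⇒  (1, 3/2, 1/2)
     R1 -= -2·R0  ⇒  (0, 2, -3)
[2] R1 /= 2  ⇒  (0, 1, -3/2)
     R0 -= 3/2·R1  ⇒  (1, 0, 11/4)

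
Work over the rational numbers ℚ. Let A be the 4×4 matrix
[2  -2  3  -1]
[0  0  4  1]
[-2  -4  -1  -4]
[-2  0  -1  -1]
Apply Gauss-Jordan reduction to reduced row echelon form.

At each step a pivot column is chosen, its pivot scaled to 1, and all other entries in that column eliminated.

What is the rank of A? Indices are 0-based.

rank = 4

[1] R0 /= 2  ⇒  (1, -1, 3/2, -1/2)
     R2 -= -2·R0  ⇒  (0, -6, 2, -5)
     R3 -= -2·R0  ⇒  (0, -2, 2, -2)
[2] R1 <-> R2
[2] R1 /= -6  ⇒  (0, 1, -1/3, 5/6)
     R0 -= -1·R1  ⇒  (1, 0, 7/6, 1/3)
     R3 -= -2·R1  ⇒  (0, 0, 4/3, -1/3)
[3] R2 /= 4  ⇒  (0, 0, 1, 1/4)
     R0 -= 7/6·R2  ⇒  (1, 0, 0, 1/24)
     R1 -= -1/3·R2  ⇒  (0, 1, 0, 11/12)
     R3 -= 4/3·R2  ⇒  (0, 0, 0, -2/3)
[4] R3 /= -2/3  ⇒  (0, 0, 0, 1)
     R0 -= 1/24·R3  ⇒  (1, 0, 0, 0)
     R1 -= 11/12·R3  ⇒  (0, 1, 0, 0)
     R2 -= 1/4·R3  ⇒  (0, 0, 1, 0)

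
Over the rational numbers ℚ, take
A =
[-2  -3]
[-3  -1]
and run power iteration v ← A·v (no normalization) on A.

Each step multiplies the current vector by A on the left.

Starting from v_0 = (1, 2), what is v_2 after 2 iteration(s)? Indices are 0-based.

v_0 = (1, 2).
v_1 = A·v_0 = (-8, -5).
v_2 = A·v_1 = (31, 29).

v_2 = (31, 29)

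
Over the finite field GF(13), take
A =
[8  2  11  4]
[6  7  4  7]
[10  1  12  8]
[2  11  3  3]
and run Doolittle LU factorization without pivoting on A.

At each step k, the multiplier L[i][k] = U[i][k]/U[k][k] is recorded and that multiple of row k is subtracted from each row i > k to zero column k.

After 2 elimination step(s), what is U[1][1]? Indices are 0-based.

U[1][1] = 12

[col 0] pivot 8
  R1 -= 4*R0 → (0, 12, 12, 4)  (L[1][0] := 4)
  R2 -= 11*R0 → (0, 5, 8, 3)  (L[2][0] := 11)
  R3 -= 10*R0 → (0, 4, 10, 2)  (L[3][0] := 10)
[col 1] pivot 12
  R2 -= 8*R1 → (0, 0, 3, 10)  (L[2][1] := 8)
  R3 -= 9*R1 → (0, 0, 6, 5)  (L[3][1] := 9)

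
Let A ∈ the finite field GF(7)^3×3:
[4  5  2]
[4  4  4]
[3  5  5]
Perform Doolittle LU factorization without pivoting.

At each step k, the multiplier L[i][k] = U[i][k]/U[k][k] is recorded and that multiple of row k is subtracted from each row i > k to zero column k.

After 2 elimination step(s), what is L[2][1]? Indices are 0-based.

k=0: U[0][0]=4
  eliminate (1,0): mult=1, new row 1: (0, 6, 2); set L[1][0]=1
  eliminate (2,0): mult=6, new row 2: (0, 3, 0); set L[2][0]=6
k=1: U[1][1]=6
  eliminate (2,1): mult=4, new row 2: (0, 0, 6); set L[2][1]=4

L[2][1] = 4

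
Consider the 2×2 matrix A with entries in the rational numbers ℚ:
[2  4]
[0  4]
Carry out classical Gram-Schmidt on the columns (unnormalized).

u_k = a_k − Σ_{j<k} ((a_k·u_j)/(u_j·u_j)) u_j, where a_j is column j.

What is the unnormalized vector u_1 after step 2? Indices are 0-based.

u_1 = (0, 4)

Step 1: u_0 = a_0 = (2, 0).
Step 2: u_1 = a_1 − (2)·u_0 = (0, 4).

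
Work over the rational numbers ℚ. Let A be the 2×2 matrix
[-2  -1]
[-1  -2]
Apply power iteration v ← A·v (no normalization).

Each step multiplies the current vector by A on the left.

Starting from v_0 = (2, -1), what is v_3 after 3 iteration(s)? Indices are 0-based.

v_3 = (-15, -12)

v_0 = (2, -1).
v_1 = A·v_0 = (-3, 0).
v_2 = A·v_1 = (6, 3).
v_3 = A·v_2 = (-15, -12).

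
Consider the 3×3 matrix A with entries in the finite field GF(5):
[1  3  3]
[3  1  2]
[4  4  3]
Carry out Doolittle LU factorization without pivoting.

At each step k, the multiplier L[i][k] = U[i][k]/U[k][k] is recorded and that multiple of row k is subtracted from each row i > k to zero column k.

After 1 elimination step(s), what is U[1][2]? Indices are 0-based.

U[1][2] = 3

Step 1: pivot at (0,0) is 1.
  row1 ← row1 − (3)·row0  ⇒  L[1][0]=3, U row1=(0, 2, 3)
  row2 ← row2 − (4)·row0  ⇒  L[2][0]=4, U row2=(0, 2, 1)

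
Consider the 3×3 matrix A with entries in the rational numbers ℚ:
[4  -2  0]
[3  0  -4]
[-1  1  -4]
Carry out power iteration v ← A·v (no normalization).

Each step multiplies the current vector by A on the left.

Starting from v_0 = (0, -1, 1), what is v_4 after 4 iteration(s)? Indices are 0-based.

v_0 = (0, -1, 1).
v_1 = A·v_0 = (2, -4, -5).
v_2 = A·v_1 = (16, 26, 14).
v_3 = A·v_2 = (12, -8, -46).
v_4 = A·v_3 = (64, 220, 164).

v_4 = (64, 220, 164)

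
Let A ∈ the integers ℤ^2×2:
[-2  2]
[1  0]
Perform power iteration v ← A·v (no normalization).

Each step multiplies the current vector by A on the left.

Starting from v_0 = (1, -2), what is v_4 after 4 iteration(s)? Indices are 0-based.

v_4 = (108, -40)

v_0 = (1, -2).
v_1 = A·v_0 = (-6, 1).
v_2 = A·v_1 = (14, -6).
v_3 = A·v_2 = (-40, 14).
v_4 = A·v_3 = (108, -40).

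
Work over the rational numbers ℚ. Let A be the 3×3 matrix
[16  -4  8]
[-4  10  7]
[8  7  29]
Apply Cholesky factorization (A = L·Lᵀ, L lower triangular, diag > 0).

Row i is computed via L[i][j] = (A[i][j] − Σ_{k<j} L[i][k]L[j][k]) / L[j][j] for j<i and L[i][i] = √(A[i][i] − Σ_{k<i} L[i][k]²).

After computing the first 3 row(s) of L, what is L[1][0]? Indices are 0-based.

L[1][0] = -1

Step 1: L[0][0] = √(16) = 4.
  L[1][0] = (-4) / L[0][0] = -1.
Step 2: L[1][1] = √(9) = 3.
  L[2][0] = (8) / L[0][0] = 2.
  L[2][1] = (9) / L[1][1] = 3.
Step 3: L[2][2] = √(16) = 4.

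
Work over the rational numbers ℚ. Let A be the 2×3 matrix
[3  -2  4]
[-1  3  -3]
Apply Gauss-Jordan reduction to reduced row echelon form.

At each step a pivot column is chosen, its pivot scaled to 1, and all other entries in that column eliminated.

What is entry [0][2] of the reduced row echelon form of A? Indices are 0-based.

step 1: normalize row 0 (÷3) = (1, -2/3, 4/3)
  row 1: subtract -1×row0 = (0, 7/3, -5/3)
step 2: normalize row 1 (÷7/3) = (0, 1, -5/7)
  row 0: subtract -2/3×row1 = (1, 0, 6/7)

M[0][2] = 6/7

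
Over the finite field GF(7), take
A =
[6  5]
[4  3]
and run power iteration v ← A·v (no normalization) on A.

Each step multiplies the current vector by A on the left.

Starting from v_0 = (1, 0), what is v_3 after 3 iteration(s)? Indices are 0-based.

v_0 = (1, 0).
v_1 = A·v_0 = (6, 4).
v_2 = A·v_1 = (0, 1).
v_3 = A·v_2 = (5, 3).

v_3 = (5, 3)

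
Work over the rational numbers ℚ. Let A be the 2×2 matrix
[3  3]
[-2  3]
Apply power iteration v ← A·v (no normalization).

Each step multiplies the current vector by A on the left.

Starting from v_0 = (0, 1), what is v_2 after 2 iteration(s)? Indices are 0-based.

v_2 = (18, 3)

v_0 = (0, 1).
v_1 = A·v_0 = (3, 3).
v_2 = A·v_1 = (18, 3).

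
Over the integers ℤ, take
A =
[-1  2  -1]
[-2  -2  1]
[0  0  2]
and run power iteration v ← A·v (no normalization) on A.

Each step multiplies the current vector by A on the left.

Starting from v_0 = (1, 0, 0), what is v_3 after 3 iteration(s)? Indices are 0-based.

v_0 = (1, 0, 0).
v_1 = A·v_0 = (-1, -2, 0).
v_2 = A·v_1 = (-3, 6, 0).
v_3 = A·v_2 = (15, -6, 0).

v_3 = (15, -6, 0)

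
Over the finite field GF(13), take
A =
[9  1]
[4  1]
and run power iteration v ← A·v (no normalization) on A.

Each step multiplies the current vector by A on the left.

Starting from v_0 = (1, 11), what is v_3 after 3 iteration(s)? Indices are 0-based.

v_0 = (1, 11).
v_1 = A·v_0 = (7, 2).
v_2 = A·v_1 = (0, 4).
v_3 = A·v_2 = (4, 4).

v_3 = (4, 4)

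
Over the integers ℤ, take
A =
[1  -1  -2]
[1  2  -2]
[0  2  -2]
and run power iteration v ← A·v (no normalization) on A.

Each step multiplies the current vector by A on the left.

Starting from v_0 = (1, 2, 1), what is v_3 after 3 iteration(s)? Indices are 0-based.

v_3 = (-13, -16, -6)

v_0 = (1, 2, 1).
v_1 = A·v_0 = (-3, 3, 2).
v_2 = A·v_1 = (-10, -1, 2).
v_3 = A·v_2 = (-13, -16, -6).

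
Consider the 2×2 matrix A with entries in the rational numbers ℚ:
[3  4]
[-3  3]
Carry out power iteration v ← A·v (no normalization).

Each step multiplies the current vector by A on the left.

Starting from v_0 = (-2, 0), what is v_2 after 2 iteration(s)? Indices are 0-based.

v_0 = (-2, 0).
v_1 = A·v_0 = (-6, 6).
v_2 = A·v_1 = (6, 36).

v_2 = (6, 36)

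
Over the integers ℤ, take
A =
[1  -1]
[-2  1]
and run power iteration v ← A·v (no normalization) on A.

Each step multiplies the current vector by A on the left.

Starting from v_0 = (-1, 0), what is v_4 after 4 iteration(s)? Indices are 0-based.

v_0 = (-1, 0).
v_1 = A·v_0 = (-1, 2).
v_2 = A·v_1 = (-3, 4).
v_3 = A·v_2 = (-7, 10).
v_4 = A·v_3 = (-17, 24).

v_4 = (-17, 24)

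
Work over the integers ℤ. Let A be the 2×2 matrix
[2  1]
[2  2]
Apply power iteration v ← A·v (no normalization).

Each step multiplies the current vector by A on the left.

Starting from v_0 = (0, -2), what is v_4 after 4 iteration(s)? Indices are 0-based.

v_0 = (0, -2).
v_1 = A·v_0 = (-2, -4).
v_2 = A·v_1 = (-8, -12).
v_3 = A·v_2 = (-28, -40).
v_4 = A·v_3 = (-96, -136).

v_4 = (-96, -136)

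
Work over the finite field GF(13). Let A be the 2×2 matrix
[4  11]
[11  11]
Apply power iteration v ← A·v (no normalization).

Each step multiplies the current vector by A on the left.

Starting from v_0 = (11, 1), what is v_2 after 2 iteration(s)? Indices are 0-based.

v_2 = (8, 3)

v_0 = (11, 1).
v_1 = A·v_0 = (3, 2).
v_2 = A·v_1 = (8, 3).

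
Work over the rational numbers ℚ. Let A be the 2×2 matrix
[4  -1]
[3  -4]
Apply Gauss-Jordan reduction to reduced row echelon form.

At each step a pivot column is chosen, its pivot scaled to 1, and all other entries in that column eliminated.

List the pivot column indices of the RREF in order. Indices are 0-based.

pivot(0,0)=4: scale R0 → (1, -1/4)
  clear (1,0): R1 −= (3)R0 → (0, -13/4)
pivot(1,1)=-13/4: scale R1 → (0, 1)
  clear (0,1): R0 −= (-1/4)R1 → (1, 0)

pivot columns: 0, 1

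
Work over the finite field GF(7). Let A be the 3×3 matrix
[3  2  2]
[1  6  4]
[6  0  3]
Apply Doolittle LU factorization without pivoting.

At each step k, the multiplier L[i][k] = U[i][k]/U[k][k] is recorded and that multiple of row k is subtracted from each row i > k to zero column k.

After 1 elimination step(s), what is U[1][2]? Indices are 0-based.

U[1][2] = 1

[col 0] pivot 3
  R1 -= 5*R0 → (0, 3, 1)  (L[1][0] := 5)
  R2 -= 2*R0 → (0, 3, 6)  (L[2][0] := 2)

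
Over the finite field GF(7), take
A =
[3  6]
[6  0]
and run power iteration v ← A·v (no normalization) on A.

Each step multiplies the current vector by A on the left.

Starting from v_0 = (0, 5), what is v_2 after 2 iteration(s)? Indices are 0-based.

v_0 = (0, 5).
v_1 = A·v_0 = (2, 0).
v_2 = A·v_1 = (6, 5).

v_2 = (6, 5)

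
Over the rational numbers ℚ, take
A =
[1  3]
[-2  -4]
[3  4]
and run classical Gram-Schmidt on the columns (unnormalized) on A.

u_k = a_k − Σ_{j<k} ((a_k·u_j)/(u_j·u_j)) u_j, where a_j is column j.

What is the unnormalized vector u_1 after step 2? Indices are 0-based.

Step 1: u_0 = a_0 = (1, -2, 3).
Step 2: u_1 = a_1 − (23/14)·u_0 = (19/14, -5/7, -13/14).

u_1 = (19/14, -5/7, -13/14)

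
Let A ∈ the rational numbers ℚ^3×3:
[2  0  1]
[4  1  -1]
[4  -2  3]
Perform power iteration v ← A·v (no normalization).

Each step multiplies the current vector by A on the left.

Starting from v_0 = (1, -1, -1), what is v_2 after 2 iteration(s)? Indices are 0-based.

v_2 = (5, 5, 5)

v_0 = (1, -1, -1).
v_1 = A·v_0 = (1, 4, 3).
v_2 = A·v_1 = (5, 5, 5).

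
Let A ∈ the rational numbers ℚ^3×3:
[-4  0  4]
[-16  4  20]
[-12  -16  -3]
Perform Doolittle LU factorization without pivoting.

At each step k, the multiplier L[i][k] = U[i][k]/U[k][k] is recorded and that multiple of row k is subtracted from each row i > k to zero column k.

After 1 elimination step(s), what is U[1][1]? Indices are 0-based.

U[1][1] = 4

Step 1: pivot at (0,0) is -4.
  row1 ← row1 − (4)·row0  ⇒  L[1][0]=4, U row1=(0, 4, 4)
  row2 ← row2 − (3)·row0  ⇒  L[2][0]=3, U row2=(0, -16, -15)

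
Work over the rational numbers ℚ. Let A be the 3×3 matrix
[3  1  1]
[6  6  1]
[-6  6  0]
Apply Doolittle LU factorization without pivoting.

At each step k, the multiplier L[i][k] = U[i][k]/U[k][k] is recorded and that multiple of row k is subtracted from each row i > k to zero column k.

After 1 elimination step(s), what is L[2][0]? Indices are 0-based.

[col 0] pivot 3
  R1 -= 2*R0 → (0, 4, -1)  (L[1][0] := 2)
  R2 -= -2*R0 → (0, 8, 2)  (L[2][0] := -2)

L[2][0] = -2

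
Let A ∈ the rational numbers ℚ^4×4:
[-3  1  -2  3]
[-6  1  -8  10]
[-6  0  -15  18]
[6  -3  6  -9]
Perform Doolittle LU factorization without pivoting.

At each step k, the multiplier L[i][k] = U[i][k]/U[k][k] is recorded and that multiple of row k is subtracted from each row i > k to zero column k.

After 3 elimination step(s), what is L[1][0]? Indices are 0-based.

k=0: U[0][0]=-3
  eliminate (1,0): mult=2, new row 1: (0, -1, -4, 4); set L[1][0]=2
  eliminate (2,0): mult=2, new row 2: (0, -2, -11, 12); set L[2][0]=2
  eliminate (3,0): mult=-2, new row 3: (0, -1, 2, -3); set L[3][0]=-2
k=1: U[1][1]=-1
  eliminate (2,1): mult=2, new row 2: (0, 0, -3, 4); set L[2][1]=2
  eliminate (3,1): mult=1, new row 3: (0, 0, 6, -7); set L[3][1]=1
k=2: U[2][2]=-3
  eliminate (3,2): mult=-2, new row 3: (0, 0, 0, 1); set L[3][2]=-2

L[1][0] = 2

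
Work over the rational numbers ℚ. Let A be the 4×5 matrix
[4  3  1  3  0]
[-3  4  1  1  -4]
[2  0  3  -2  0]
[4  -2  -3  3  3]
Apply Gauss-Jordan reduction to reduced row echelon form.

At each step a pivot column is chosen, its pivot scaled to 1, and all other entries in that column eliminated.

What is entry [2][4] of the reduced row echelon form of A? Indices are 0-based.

M[2][4] = -76/13

step 1: normalize row 0 (÷4) = (1, 3/4, 1/4, 3/4, 0)
  row 1: subtract -3×row0 = (0, 25/4, 7/4, 13/4, -4)
  row 2: subtract 2×row0 = (0, -3/2, 5/2, -7/2, 0)
  row 3: subtract 4×row0 = (0, -5, -4, 0, 3)
step 2: normalize row 1 (÷25/4) = (0, 1, 7/25, 13/25, -16/25)
  row 0: subtract 3/4×row1 = (1, 0, 1/25, 9/25, 12/25)
  row 2: subtract -3/2×row1 = (0, 0, 73/25, -68/25, -24/25)
  row 3: subtract -5×row1 = (0, 0, -13/5, 13/5, -1/5)
step 3: normalize row 2 (÷73/25) = (0, 0, 1, -68/73, -24/73)
  row 0: subtract 1/25×row2 = (1, 0, 0, 29/73, 36/73)
  row 1: subtract 7/25×row2 = (0, 1, 0, 57/73, -40/73)
  row 3: subtract -13/5×row2 = (0, 0, 0, 13/73, -77/73)
step 4: normalize row 3 (÷13/73) = (0, 0, 0, 1, -77/13)
  row 0: subtract 29/73×row3 = (1, 0, 0, 0, 37/13)
  row 1: subtract 57/73×row3 = (0, 1, 0, 0, 53/13)
  row 2: subtract -68/73×row3 = (0, 0, 1, 0, -76/13)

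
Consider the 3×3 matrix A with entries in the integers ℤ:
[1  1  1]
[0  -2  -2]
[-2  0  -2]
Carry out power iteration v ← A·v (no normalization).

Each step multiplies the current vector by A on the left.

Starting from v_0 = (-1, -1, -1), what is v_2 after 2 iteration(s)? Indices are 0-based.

v_2 = (5, -16, -2)

v_0 = (-1, -1, -1).
v_1 = A·v_0 = (-3, 4, 4).
v_2 = A·v_1 = (5, -16, -2).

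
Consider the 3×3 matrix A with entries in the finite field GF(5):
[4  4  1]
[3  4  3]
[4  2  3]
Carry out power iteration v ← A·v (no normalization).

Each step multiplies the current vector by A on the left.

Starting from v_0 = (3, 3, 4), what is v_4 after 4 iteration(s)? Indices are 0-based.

v_4 = (4, 0, 3)

v_0 = (3, 3, 4).
v_1 = A·v_0 = (3, 3, 0).
v_2 = A·v_1 = (4, 1, 3).
v_3 = A·v_2 = (3, 0, 2).
v_4 = A·v_3 = (4, 0, 3).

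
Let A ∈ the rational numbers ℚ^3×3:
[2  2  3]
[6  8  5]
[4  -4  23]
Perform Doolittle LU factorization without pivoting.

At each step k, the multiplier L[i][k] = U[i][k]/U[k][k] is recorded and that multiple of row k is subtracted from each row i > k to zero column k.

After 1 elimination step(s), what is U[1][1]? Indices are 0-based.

U[1][1] = 2

k=0: U[0][0]=2
  eliminate (1,0): mult=3, new row 1: (0, 2, -4); set L[1][0]=3
  eliminate (2,0): mult=2, new row 2: (0, -8, 17); set L[2][0]=2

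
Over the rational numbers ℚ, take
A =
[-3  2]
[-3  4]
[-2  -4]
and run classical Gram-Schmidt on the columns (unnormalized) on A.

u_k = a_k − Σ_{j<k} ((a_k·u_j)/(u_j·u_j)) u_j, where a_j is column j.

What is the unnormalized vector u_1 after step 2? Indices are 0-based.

u_1 = (7/11, 29/11, -54/11)

Step 1: u_0 = a_0 = (-3, -3, -2).
Step 2: u_1 = a_1 − (-5/11)·u_0 = (7/11, 29/11, -54/11).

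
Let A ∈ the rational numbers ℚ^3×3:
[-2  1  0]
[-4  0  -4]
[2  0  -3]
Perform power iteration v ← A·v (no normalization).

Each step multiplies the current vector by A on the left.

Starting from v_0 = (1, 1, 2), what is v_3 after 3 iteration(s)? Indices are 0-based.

v_0 = (1, 1, 2).
v_1 = A·v_0 = (-1, -12, -4).
v_2 = A·v_1 = (-10, 20, 10).
v_3 = A·v_2 = (40, 0, -50).

v_3 = (40, 0, -50)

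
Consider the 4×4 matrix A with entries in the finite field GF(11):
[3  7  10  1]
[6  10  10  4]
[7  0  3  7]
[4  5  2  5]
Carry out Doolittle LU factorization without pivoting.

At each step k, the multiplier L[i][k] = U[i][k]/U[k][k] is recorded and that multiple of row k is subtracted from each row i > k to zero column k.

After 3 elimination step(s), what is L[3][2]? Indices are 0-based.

L[3][2] = 4

k=0: U[0][0]=3
  eliminate (1,0): mult=2, new row 1: (0, 7, 1, 2); set L[1][0]=2
  eliminate (2,0): mult=6, new row 2: (0, 2, 9, 1); set L[2][0]=6
  eliminate (3,0): mult=5, new row 3: (0, 3, 7, 0); set L[3][0]=5
k=1: U[1][1]=7
  eliminate (2,1): mult=5, new row 2: (0, 0, 4, 2); set L[2][1]=5
  eliminate (3,1): mult=2, new row 3: (0, 0, 5, 7); set L[3][1]=2
k=2: U[2][2]=4
  eliminate (3,2): mult=4, new row 3: (0, 0, 0, 10); set L[3][2]=4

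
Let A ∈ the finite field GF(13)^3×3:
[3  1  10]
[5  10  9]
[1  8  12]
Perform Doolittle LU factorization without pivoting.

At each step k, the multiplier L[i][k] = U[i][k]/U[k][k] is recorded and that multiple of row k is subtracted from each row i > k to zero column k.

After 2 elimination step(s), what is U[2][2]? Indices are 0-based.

U[2][2] = 10

Step 1: pivot at (0,0) is 3.
  row1 ← row1 − (6)·row0  ⇒  L[1][0]=6, U row1=(0, 4, 1)
  row2 ← row2 − (9)·row0  ⇒  L[2][0]=9, U row2=(0, 12, 0)
Step 2: pivot at (1,1) is 4.
  row2 ← row2 − (3)·row1  ⇒  L[2][1]=3, U row2=(0, 0, 10)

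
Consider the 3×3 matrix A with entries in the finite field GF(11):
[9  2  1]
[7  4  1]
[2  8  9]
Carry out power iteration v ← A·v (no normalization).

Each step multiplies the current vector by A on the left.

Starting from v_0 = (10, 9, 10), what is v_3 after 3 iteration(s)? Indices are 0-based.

v_0 = (10, 9, 10).
v_1 = A·v_0 = (8, 6, 6).
v_2 = A·v_1 = (2, 9, 8).
v_3 = A·v_2 = (0, 3, 5).

v_3 = (0, 3, 5)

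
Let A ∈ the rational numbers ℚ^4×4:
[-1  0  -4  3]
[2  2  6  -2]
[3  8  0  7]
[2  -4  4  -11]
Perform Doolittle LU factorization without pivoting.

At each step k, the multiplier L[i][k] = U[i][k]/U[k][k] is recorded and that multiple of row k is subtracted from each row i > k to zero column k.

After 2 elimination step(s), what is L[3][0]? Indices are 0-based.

Step 1: pivot at (0,0) is -1.
  row1 ← row1 − (-2)·row0  ⇒  L[1][0]=-2, U row1=(0, 2, -2, 4)
  row2 ← row2 − (-3)·row0  ⇒  L[2][0]=-3, U row2=(0, 8, -12, 16)
  row3 ← row3 − (-2)·row0  ⇒  L[3][0]=-2, U row3=(0, -4, -4, -5)
Step 2: pivot at (1,1) is 2.
  row2 ← row2 − (4)·row1  ⇒  L[2][1]=4, U row2=(0, 0, -4, 0)
  row3 ← row3 − (-2)·row1  ⇒  L[3][1]=-2, U row3=(0, 0, -8, 3)

L[3][0] = -2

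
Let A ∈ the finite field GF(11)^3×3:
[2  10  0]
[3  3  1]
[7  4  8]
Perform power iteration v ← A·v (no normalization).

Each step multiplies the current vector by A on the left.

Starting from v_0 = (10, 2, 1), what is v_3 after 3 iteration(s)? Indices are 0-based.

v_3 = (0, 7, 3)

v_0 = (10, 2, 1).
v_1 = A·v_0 = (7, 4, 9).
v_2 = A·v_1 = (10, 9, 5).
v_3 = A·v_2 = (0, 7, 3).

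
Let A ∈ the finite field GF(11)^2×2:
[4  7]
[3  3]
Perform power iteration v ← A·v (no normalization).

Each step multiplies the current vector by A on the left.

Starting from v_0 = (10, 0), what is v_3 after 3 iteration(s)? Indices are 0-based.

v_0 = (10, 0).
v_1 = A·v_0 = (7, 8).
v_2 = A·v_1 = (7, 1).
v_3 = A·v_2 = (2, 2).

v_3 = (2, 2)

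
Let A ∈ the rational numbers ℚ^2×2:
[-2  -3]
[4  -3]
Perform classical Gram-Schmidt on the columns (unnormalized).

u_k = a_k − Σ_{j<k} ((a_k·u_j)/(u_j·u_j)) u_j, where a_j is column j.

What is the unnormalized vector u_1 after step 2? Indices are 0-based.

Step 1: u_0 = a_0 = (-2, 4).
Step 2: u_1 = a_1 − (-3/10)·u_0 = (-18/5, -9/5).

u_1 = (-18/5, -9/5)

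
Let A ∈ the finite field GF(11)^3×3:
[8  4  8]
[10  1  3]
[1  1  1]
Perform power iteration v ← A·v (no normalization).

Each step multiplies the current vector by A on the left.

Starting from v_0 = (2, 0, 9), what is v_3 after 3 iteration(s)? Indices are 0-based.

v_3 = (0, 0, 7)

v_0 = (2, 0, 9).
v_1 = A·v_0 = (0, 3, 0).
v_2 = A·v_1 = (1, 3, 3).
v_3 = A·v_2 = (0, 0, 7).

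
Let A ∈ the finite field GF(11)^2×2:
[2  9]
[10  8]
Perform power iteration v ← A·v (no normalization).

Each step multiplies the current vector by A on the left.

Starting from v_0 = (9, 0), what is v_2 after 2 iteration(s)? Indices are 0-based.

v_0 = (9, 0).
v_1 = A·v_0 = (7, 2).
v_2 = A·v_1 = (10, 9).

v_2 = (10, 9)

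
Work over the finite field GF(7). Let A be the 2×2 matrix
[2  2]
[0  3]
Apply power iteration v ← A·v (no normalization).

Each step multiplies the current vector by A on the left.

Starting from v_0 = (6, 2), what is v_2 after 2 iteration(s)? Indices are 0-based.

v_0 = (6, 2).
v_1 = A·v_0 = (2, 6).
v_2 = A·v_1 = (2, 4).

v_2 = (2, 4)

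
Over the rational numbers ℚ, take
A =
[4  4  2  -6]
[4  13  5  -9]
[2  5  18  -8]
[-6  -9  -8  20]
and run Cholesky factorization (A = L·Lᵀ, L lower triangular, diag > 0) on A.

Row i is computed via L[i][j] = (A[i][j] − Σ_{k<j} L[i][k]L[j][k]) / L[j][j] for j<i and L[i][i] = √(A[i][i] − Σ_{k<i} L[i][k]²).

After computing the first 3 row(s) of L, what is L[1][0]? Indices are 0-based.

L[1][0] = 2

Step 1: L[0][0] = √(4) = 2.
  L[1][0] = (4) / L[0][0] = 2.
Step 2: L[1][1] = √(9) = 3.
  L[2][0] = (2) / L[0][0] = 1.
  L[2][1] = (3) / L[1][1] = 1.
Step 3: L[2][2] = √(16) = 4.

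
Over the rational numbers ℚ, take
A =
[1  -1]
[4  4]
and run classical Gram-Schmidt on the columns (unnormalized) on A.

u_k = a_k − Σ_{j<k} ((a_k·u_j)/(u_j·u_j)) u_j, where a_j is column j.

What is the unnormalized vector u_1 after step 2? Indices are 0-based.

u_1 = (-32/17, 8/17)

Step 1: u_0 = a_0 = (1, 4).
Step 2: u_1 = a_1 − (15/17)·u_0 = (-32/17, 8/17).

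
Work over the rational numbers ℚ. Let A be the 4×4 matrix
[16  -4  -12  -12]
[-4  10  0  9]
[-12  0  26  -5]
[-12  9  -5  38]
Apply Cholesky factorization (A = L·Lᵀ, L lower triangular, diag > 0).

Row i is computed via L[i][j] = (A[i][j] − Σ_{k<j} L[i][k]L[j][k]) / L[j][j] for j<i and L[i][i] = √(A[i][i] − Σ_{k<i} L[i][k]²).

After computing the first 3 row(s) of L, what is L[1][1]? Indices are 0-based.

Step 1: L[0][0] = √(16) = 4.
  L[1][0] = (-4) / L[0][0] = -1.
Step 2: L[1][1] = √(9) = 3.
  L[2][0] = (-12) / L[0][0] = -3.
  L[2][1] = (-3) / L[1][1] = -1.
Step 3: L[2][2] = √(16) = 4.

L[1][1] = 3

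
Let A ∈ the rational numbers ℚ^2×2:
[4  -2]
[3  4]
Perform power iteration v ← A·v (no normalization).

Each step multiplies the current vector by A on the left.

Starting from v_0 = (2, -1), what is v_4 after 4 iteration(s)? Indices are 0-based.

v_4 = (-248, 1244)

v_0 = (2, -1).
v_1 = A·v_0 = (10, 2).
v_2 = A·v_1 = (36, 38).
v_3 = A·v_2 = (68, 260).
v_4 = A·v_3 = (-248, 1244).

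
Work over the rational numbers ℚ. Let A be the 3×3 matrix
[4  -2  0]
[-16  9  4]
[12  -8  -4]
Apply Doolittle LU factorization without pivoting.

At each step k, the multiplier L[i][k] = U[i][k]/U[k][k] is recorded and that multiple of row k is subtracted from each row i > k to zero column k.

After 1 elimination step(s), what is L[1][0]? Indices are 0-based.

L[1][0] = -4

Step 1: pivot at (0,0) is 4.
  row1 ← row1 − (-4)·row0  ⇒  L[1][0]=-4, U row1=(0, 1, 4)
  row2 ← row2 − (3)·row0  ⇒  L[2][0]=3, U row2=(0, -2, -4)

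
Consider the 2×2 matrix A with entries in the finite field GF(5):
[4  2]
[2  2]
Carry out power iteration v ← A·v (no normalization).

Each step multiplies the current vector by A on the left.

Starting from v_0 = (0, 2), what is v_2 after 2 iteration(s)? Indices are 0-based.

v_0 = (0, 2).
v_1 = A·v_0 = (4, 4).
v_2 = A·v_1 = (4, 1).

v_2 = (4, 1)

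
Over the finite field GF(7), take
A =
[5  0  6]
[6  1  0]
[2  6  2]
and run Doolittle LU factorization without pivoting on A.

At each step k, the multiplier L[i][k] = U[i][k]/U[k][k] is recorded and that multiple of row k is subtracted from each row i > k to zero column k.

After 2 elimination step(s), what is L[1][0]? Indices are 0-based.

k=0: U[0][0]=5
  eliminate (1,0): mult=4, new row 1: (0, 1, 4); set L[1][0]=4
  eliminate (2,0): mult=6, new row 2: (0, 6, 1); set L[2][0]=6
k=1: U[1][1]=1
  eliminate (2,1): mult=6, new row 2: (0, 0, 5); set L[2][1]=6

L[1][0] = 4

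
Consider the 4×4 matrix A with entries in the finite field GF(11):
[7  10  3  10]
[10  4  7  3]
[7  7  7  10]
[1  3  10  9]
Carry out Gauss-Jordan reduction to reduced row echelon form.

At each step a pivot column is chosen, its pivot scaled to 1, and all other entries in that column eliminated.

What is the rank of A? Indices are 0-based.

rank = 4

step 1: normalize row 0 (÷7) = (1, 3, 2, 3)
  row 1: subtract 10×row0 = (0, 7, 9, 6)
  row 2: subtract 7×row0 = (0, 8, 4, 0)
  row 3: subtract 1×row0 = (0, 0, 8, 6)
step 2: normalize row 1 (÷7) = (0, 1, 6, 4)
  row 0: subtract 3×row1 = (1, 0, 6, 2)
  row 2: subtract 8×row1 = (0, 0, 0, 1)
step 3: exchange rows 2,3
step 3: normalize row 2 (÷8) = (0, 0, 1, 9)
  row 0: subtract 6×row2 = (1, 0, 0, 3)
  row 1: subtract 6×row2 = (0, 1, 0, 5)
step 4: normalize row 3 (÷1) = (0, 0, 0, 1)
  row 0: subtract 3×row3 = (1, 0, 0, 0)
  row 1: subtract 5×row3 = (0, 1, 0, 0)
  row 2: subtract 9×row3 = (0, 0, 1, 0)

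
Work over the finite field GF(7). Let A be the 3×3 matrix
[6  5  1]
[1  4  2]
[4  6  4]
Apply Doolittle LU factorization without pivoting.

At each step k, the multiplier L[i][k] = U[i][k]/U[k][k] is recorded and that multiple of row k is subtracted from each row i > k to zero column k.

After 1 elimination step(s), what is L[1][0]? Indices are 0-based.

L[1][0] = 6

k=0: U[0][0]=6
  eliminate (1,0): mult=6, new row 1: (0, 2, 3); set L[1][0]=6
  eliminate (2,0): mult=3, new row 2: (0, 5, 1); set L[2][0]=3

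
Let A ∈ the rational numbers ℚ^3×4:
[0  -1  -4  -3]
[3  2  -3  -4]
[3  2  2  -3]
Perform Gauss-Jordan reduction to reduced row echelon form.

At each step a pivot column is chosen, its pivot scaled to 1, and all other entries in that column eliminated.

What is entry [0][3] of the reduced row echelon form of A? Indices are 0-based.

pivot(0,0): swap R0↔R1
pivot(0,0)=3: scale R0 → (1, 2/3, -1, -4/3)
  clear (2,0): R2 −= (3)R0 → (0, 0, 5, 1)
pivot(1,1)=-1: scale R1 → (0, 1, 4, 3)
  clear (0,1): R0 −= (2/3)R1 → (1, 0, -11/3, -10/3)
pivot(2,2)=5: scale R2 → (0, 0, 1, 1/5)
  clear (0,2): R0 −= (-11/3)R2 → (1, 0, 0, -13/5)
  clear (1,2): R1 −= (4)R2 → (0, 1, 0, 11/5)

M[0][3] = -13/5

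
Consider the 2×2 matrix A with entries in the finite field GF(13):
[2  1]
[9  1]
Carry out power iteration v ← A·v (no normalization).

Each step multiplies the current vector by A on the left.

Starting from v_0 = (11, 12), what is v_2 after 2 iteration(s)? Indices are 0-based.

v_2 = (10, 1)

v_0 = (11, 12).
v_1 = A·v_0 = (8, 7).
v_2 = A·v_1 = (10, 1).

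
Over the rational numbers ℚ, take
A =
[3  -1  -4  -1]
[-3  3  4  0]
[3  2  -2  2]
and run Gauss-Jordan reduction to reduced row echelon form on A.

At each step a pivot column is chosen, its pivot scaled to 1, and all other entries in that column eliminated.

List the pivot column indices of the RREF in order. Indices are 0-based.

pivot(0,0)=3: scale R0 → (1, -1/3, -4/3, -1/3)
  clear (1,0): R1 −= (-3)R0 → (0, 2, 0, -1)
  clear (2,0): R2 −= (3)R0 → (0, 3, 2, 3)
pivot(1,1)=2: scale R1 → (0, 1, 0, -1/2)
  clear (0,1): R0 −= (-1/3)R1 → (1, 0, -4/3, -1/2)
  clear (2,1): R2 −= (3)R1 → (0, 0, 2, 9/2)
pivot(2,2)=2: scale R2 → (0, 0, 1, 9/4)
  clear (0,2): R0 −= (-4/3)R2 → (1, 0, 0, 5/2)

pivot columns: 0, 1, 2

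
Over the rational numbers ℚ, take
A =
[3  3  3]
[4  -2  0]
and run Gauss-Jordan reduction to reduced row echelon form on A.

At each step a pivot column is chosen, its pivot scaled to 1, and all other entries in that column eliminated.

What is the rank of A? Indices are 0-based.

rank = 2

pivot(0,0)=3: scale R0 → (1, 1, 1)
  clear (1,0): R1 −= (4)R0 → (0, -6, -4)
pivot(1,1)=-6: scale R1 → (0, 1, 2/3)
  clear (0,1): R0 −= (1)R1 → (1, 0, 1/3)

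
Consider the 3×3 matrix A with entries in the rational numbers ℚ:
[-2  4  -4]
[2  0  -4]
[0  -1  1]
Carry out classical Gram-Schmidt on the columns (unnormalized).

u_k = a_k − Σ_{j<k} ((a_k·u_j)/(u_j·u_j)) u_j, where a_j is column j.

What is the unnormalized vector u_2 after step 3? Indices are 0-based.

Step 1: u_0 = a_0 = (-2, 2, 0).
Step 2: u_1 = a_1 − (-1)·u_0 = (2, 2, -1).
Step 3: u_2 = a_2 − (0)·u_0 − (-17/9)·u_1 = (-2/9, -2/9, -8/9).

u_2 = (-2/9, -2/9, -8/9)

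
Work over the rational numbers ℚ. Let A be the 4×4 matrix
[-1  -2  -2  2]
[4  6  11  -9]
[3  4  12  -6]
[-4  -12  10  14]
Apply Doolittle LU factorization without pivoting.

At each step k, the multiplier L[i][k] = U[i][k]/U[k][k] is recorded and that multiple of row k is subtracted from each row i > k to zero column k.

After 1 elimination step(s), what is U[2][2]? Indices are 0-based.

[col 0] pivot -1
  R1 -= -4*R0 → (0, -2, 3, -1)  (L[1][0] := -4)
  R2 -= -3*R0 → (0, -2, 6, 0)  (L[2][0] := -3)
  R3 -= 4*R0 → (0, -4, 18, 6)  (L[3][0] := 4)

U[2][2] = 6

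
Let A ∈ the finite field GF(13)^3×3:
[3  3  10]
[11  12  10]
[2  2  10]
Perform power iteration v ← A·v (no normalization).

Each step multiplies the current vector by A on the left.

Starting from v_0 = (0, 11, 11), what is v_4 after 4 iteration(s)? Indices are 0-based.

v_0 = (0, 11, 11).
v_1 = A·v_0 = (0, 8, 2).
v_2 = A·v_1 = (5, 12, 10).
v_3 = A·v_2 = (8, 0, 4).
v_4 = A·v_3 = (12, 11, 4).

v_4 = (12, 11, 4)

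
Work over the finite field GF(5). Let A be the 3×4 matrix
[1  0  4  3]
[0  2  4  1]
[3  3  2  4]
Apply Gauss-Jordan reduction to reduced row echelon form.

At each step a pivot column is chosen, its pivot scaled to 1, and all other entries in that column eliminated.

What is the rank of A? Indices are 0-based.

pivot(0,0)=1: scale R0 → (1, 0, 4, 3)
  clear (2,0): R2 −= (3)R0 → (0, 3, 0, 0)
pivot(1,1)=2: scale R1 → (0, 1, 2, 3)
  clear (2,1): R2 −= (3)R1 → (0, 0, 4, 1)
pivot(2,2)=4: scale R2 → (0, 0, 1, 4)
  clear (0,2): R0 −= (4)R2 → (1, 0, 0, 2)
  clear (1,2): R1 −= (2)R2 → (0, 1, 0, 0)

rank = 3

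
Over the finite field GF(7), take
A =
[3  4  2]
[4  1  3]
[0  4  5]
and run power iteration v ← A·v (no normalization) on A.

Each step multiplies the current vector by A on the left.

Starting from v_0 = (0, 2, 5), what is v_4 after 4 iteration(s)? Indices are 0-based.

v_4 = (0, 0, 6)

v_0 = (0, 2, 5).
v_1 = A·v_0 = (4, 3, 5).
v_2 = A·v_1 = (6, 6, 2).
v_3 = A·v_2 = (4, 1, 6).
v_4 = A·v_3 = (0, 0, 6).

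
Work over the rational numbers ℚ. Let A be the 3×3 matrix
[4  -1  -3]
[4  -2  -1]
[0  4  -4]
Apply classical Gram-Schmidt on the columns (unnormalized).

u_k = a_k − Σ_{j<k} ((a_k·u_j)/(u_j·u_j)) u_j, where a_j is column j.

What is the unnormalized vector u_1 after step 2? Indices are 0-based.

u_1 = (1/2, -1/2, 4)

Step 1: u_0 = a_0 = (4, 4, 0).
Step 2: u_1 = a_1 − (-3/8)·u_0 = (1/2, -1/2, 4).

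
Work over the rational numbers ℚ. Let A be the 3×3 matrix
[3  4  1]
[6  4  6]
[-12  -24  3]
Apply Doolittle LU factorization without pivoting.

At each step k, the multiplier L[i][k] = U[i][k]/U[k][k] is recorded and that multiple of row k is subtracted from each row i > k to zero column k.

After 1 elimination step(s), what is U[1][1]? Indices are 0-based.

U[1][1] = -4

Step 1: pivot at (0,0) is 3.
  row1 ← row1 − (2)·row0  ⇒  L[1][0]=2, U row1=(0, -4, 4)
  row2 ← row2 − (-4)·row0  ⇒  L[2][0]=-4, U row2=(0, -8, 7)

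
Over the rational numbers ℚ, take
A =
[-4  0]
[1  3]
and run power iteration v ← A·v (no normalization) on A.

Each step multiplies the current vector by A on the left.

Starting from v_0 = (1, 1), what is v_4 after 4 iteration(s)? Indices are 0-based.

v_0 = (1, 1).
v_1 = A·v_0 = (-4, 4).
v_2 = A·v_1 = (16, 8).
v_3 = A·v_2 = (-64, 40).
v_4 = A·v_3 = (256, 56).

v_4 = (256, 56)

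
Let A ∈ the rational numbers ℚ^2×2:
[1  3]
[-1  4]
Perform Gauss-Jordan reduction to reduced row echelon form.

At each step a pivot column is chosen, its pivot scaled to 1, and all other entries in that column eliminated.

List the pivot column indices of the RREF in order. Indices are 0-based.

pivot columns: 0, 1

step 1: normalize row 0 (÷1) = (1, 3)
  row 1: subtract -1×row0 = (0, 7)
step 2: normalize row 1 (÷7) = (0, 1)
  row 0: subtract 3×row1 = (1, 0)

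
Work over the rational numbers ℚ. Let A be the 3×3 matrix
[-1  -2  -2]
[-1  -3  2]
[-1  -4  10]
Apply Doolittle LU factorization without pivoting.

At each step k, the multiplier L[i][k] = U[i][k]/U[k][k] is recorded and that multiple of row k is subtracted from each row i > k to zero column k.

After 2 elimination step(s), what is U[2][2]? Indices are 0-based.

U[2][2] = 4

Step 1: pivot at (0,0) is -1.
  row1 ← row1 − (1)·row0  ⇒  L[1][0]=1, U row1=(0, -1, 4)
  row2 ← row2 − (1)·row0  ⇒  L[2][0]=1, U row2=(0, -2, 12)
Step 2: pivot at (1,1) is -1.
  row2 ← row2 − (2)·row1  ⇒  L[2][1]=2, U row2=(0, 0, 4)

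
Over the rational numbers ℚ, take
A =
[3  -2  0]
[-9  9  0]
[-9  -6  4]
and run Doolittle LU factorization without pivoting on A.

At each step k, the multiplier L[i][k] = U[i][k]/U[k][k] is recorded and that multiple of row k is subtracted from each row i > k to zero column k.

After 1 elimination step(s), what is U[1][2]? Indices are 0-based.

[col 0] pivot 3
  R1 -= -3*R0 → (0, 3, 0)  (L[1][0] := -3)
  R2 -= -3*R0 → (0, -12, 4)  (L[2][0] := -3)

U[1][2] = 0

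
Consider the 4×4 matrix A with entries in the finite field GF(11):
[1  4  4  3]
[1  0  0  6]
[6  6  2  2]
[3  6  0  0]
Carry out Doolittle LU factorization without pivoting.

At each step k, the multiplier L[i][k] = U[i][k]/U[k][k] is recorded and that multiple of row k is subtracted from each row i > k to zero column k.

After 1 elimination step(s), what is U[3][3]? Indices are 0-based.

U[3][3] = 2

Step 1: pivot at (0,0) is 1.
  row1 ← row1 − (1)·row0  ⇒  L[1][0]=1, U row1=(0, 7, 7, 3)
  row2 ← row2 − (6)·row0  ⇒  L[2][0]=6, U row2=(0, 4, 0, 6)
  row3 ← row3 − (3)·row0  ⇒  L[3][0]=3, U row3=(0, 5, 10, 2)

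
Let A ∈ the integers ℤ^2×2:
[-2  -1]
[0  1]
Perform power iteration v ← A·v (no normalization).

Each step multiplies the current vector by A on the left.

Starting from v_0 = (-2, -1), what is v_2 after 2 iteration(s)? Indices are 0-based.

v_0 = (-2, -1).
v_1 = A·v_0 = (5, -1).
v_2 = A·v_1 = (-9, -1).

v_2 = (-9, -1)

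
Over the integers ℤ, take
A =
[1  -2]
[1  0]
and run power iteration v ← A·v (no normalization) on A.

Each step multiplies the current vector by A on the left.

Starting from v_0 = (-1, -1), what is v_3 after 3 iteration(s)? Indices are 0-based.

v_0 = (-1, -1).
v_1 = A·v_0 = (1, -1).
v_2 = A·v_1 = (3, 1).
v_3 = A·v_2 = (1, 3).

v_3 = (1, 3)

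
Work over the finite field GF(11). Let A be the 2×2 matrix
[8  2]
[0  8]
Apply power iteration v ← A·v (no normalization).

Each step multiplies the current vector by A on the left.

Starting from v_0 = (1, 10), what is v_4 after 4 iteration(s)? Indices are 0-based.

v_0 = (1, 10).
v_1 = A·v_0 = (6, 3).
v_2 = A·v_1 = (10, 2).
v_3 = A·v_2 = (7, 5).
v_4 = A·v_3 = (0, 7).

v_4 = (0, 7)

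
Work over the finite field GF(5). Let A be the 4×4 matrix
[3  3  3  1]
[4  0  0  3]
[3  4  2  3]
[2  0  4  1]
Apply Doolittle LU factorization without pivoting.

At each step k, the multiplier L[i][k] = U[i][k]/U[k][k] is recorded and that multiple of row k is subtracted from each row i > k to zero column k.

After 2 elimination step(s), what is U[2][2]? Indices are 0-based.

U[2][2] = 3

k=0: U[0][0]=3
  eliminate (1,0): mult=3, new row 1: (0, 1, 1, 0); set L[1][0]=3
  eliminate (2,0): mult=1, new row 2: (0, 1, 4, 2); set L[2][0]=1
  eliminate (3,0): mult=4, new row 3: (0, 3, 2, 2); set L[3][0]=4
k=1: U[1][1]=1
  eliminate (2,1): mult=1, new row 2: (0, 0, 3, 2); set L[2][1]=1
  eliminate (3,1): mult=3, new row 3: (0, 0, 4, 2); set L[3][1]=3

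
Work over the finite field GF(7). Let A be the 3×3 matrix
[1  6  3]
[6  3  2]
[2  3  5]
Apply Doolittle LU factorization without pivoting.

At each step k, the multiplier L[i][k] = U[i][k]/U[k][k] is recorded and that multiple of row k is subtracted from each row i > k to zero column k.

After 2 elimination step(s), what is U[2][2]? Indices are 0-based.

U[2][2] = 4

Step 1: pivot at (0,0) is 1.
  row1 ← row1 − (6)·row0  ⇒  L[1][0]=6, U row1=(0, 2, 5)
  row2 ← row2 − (2)·row0  ⇒  L[2][0]=2, U row2=(0, 5, 6)
Step 2: pivot at (1,1) is 2.
  row2 ← row2 − (6)·row1  ⇒  L[2][1]=6, U row2=(0, 0, 4)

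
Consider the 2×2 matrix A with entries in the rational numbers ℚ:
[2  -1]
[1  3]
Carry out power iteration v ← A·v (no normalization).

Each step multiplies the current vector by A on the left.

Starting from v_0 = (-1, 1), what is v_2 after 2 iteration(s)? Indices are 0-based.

v_2 = (-8, 3)

v_0 = (-1, 1).
v_1 = A·v_0 = (-3, 2).
v_2 = A·v_1 = (-8, 3).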